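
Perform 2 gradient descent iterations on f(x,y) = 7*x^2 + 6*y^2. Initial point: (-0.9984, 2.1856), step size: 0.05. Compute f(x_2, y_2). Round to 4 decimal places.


Gradient descent on f(x,y) = 7*x^2 + 6*y^2.
Starting point: (-0.9984, 2.1856), alpha = 0.05
Step 1: grad_x = 2*7*-0.9984 = -13.9776, grad_y = 2*6*2.1856 = 26.2272
  x_1 = -0.9984 - 0.05*-13.9776 = -0.2995
  y_1 = 2.1856 - 0.05*26.2272 = 0.8742
Step 2: grad_x = 2*7*-0.2995 = -4.1933, grad_y = 2*6*0.8742 = 10.4909
  x_2 = -0.2995 - 0.05*-4.1933 = -0.0899
  y_2 = 0.8742 - 0.05*10.4909 = 0.3497
f(-0.0899, 0.3497) = 7*(-0.0899)^2 + 6*0.3497^2 = 0.7902


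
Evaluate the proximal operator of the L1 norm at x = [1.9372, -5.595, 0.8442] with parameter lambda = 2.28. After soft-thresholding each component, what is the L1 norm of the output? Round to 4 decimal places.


Soft-thresholding with lambda = 2.28:
prox(1.9372) = sign(1.9372)*max(|1.9372| - 2.28, 0) = 0.0
prox(-5.595) = sign(-5.595)*max(|-5.595| - 2.28, 0) = -3.315
prox(0.8442) = sign(0.8442)*max(|0.8442| - 2.28, 0) = 0.0
prox(x) = [0.0, -3.315, 0.0]
||prox(x)||_1 = 0.0 + 3.315 + 0.0 = 3.315


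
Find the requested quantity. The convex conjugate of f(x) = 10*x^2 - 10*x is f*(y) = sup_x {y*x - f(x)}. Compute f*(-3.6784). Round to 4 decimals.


f*(y) = sup_x {y*x - a*x^2 - b*x} = sup_x {(y-b)*x - a*x^2}
FOC: (y - b) - 2a*x = 0 => x* = (y - b)/(2a)
x* = (-3.6784 + 10)/(2*10) = 0.3161
f*(-3.6784) = (y-b)^2/(4a) = (-3.6784 + 10)^2/(4*10)
= 39.9626/40 = 0.9991


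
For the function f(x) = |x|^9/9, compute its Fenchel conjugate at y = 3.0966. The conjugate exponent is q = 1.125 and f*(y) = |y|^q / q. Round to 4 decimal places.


The conjugate exponent q satisfies 1/p + 1/q = 1.
p = 9, so q = 9/(9 - 1) = 1.125
|y|^q = 3.0966^1.125 = 3.5665
f*(3.0966) = 3.5665 / 1.125 = 3.1702


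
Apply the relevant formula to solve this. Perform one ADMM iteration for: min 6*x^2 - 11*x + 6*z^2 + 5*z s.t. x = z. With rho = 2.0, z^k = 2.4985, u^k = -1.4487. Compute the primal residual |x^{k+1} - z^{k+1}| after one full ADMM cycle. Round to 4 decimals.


ADMM iteration with rho = 2.0, z^k = 2.4985, u^k = -1.4487
Step 1: x-update.
Minimize 6*x^2 - 11*x + (2.0/2)*(x - 2.4985 - 1.4487)^2
FOC: (2*6 + 2.0)*x = 11 + 2.0*(2.4985 + 1.4487)
x^{k+1} = 1.3496
Step 2: z-update.
Minimize 6*z^2 + 5*z + (2.0/2)*(1.3496 - z - 1.4487)^2
FOC: (2*6 + 2.0)*z = -5 + 2.0*(1.3496 - 1.4487)
z^{k+1} = -0.3713
Step 3: u-update.
u^{k+1} = -1.4487 + 1.3496 + 0.3713 = 0.2722
Step 4: Primal residual = |1.3496 + 0.3713| = 1.7209


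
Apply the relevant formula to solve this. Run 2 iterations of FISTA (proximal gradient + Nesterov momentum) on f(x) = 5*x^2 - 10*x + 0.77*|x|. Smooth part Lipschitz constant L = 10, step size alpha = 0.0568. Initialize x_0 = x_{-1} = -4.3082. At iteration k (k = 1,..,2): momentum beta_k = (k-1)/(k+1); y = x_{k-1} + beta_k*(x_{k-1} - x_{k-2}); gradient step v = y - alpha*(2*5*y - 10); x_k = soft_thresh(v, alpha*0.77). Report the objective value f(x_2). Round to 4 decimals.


FISTA on f(x) = 5*x^2 - 10*x + 0.77*|x|
L = 10, alpha = 0.0568
Iteration 1: beta = 0.0, y = -4.3082 + 0.0*(-4.3082 + 4.3082) = -4.3082
  grad(y) = -53.082, v = y - alpha*grad = -1.2931
  prox(v) = soft_thresh(-1.2931, 0.0437) = -1.2494
Iteration 2: beta = 0.3333, y = -1.2494 + 0.3333*(-1.2494 + 4.3082) = -0.2298
  grad(y) = -12.2981, v = y - alpha*grad = 0.4687
  prox(v) = soft_thresh(0.4687, 0.0437) = 0.425
f(x_2) = 5*0.425^2 - 10*0.425 + 0.77*|0.425| = -3.0196


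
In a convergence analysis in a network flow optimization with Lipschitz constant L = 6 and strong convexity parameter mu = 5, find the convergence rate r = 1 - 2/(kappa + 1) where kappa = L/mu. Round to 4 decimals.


Step 1: Compute the condition number.
kappa = L/mu = 6/5 = 1.2
Step 2: Compute the convergence rate.
r = 1 - 2/(kappa + 1) = 1 - 2*mu/(L + mu) = (L - mu)/(L + mu) = 1/11 = 0.0909


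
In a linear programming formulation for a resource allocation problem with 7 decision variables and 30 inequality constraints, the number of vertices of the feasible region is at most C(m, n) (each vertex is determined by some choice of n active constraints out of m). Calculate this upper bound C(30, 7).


Each vertex corresponds to some choice of n active constraints out of m, so the number of vertices is at most C(m, n) = m! / (n!(m-n)!).
m = 30, n = 7
Numerator: 30 * 29 * 28 * 27 * 26 * 25 * 24
Denominator: 7! = 5040
C(30, 7) = 2035800


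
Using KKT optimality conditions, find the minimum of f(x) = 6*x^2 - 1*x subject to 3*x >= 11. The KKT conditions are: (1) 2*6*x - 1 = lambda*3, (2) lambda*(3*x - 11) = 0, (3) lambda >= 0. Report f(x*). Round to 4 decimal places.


Step 1: Try lambda = 0 (constraint inactive).
x_unc = 1/(2*6) = 0.0833
Check: 3*0.0833 = 0.2499 < 11 -- violated!
Step 2: Constraint must be active: 3*x = 11
x* = 11/3 = 3.6667 (rounded; the exact value 11/3 is used below)
lambda = (2*6*(11/3) - 1)/3 = 14.3333
Step 3: Compute optimal value.
f(x*) = 6*(11/3)^2 - 1*(11/3) = 77.0


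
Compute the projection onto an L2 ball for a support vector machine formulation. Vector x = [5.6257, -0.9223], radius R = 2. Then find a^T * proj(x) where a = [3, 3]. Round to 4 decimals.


Step 1: Compute ||x|| (intermediates to 6 decimals).
||x|| = sqrt(5.6257^2 + (-0.9223)^2) = 5.700802
Step 2: Project.
Since ||x|| > R, scale = R/||x|| = 2/5.700802 = 0.350828, proj(x) = scale * x
proj(x) = [1.973653, -0.323569]
Step 3: Dot product.
a^T * proj(x) = 3*1.973653 + 3*(-0.323569) = 4.9503


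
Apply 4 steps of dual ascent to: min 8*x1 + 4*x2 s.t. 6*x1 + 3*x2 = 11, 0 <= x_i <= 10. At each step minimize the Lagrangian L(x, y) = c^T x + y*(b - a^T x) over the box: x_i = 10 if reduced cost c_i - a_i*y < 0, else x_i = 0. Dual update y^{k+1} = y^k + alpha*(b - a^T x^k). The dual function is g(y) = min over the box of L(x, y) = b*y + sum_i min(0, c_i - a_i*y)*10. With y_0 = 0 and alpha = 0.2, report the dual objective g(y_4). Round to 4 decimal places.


Dual ascent for LP: min 8*x1 + 4*x2, 6*x1 + 3*x2 = 11, 0 <= x_i <= 10
Step 1: y^k = 0.0, reduced costs: (8.0, 4.0)
  x^k = (0.0, 0.0), subgradient = b - a^T x = 11.0
  y^{k+1} = 0.0 + 0.2*11.0 = 2.2
Step 2: y^k = 2.2, reduced costs: (-5.2, -2.6)
  x^k = (10.0, 10.0), subgradient = b - a^T x = -79.0
  y^{k+1} = 2.2 + 0.2*-79.0 = -13.6
Step 3: y^k = -13.6, reduced costs: (89.6, 44.8)
  x^k = (0.0, 0.0), subgradient = b - a^T x = 11.0
  y^{k+1} = -13.6 + 0.2*11.0 = -11.4
Step 4: y^k = -11.4, reduced costs: (76.4, 38.2)
  x^k = (0.0, 0.0), subgradient = b - a^T x = 11.0
  y^{k+1} = -11.4 + 0.2*11.0 = -9.2
Dual objective at y_4 = -9.2: reduced costs (63.2, 31.6), box minimizer x = (0.0, 0.0)
g(y_4) = b*y + (c1 - a1*y)*x1 + (c2 - a2*y)*x2 = 11*(-9.2) + 63.2*0.0 + 31.6*0.0 = -101.2 + 0.0 + 0.0 = -101.2


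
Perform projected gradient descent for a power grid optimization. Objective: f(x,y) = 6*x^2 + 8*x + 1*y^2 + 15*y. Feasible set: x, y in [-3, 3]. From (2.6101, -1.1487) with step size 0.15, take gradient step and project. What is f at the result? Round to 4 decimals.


Step 1: Compute gradient at (2.6101, -1.1487).
grad_x = 2*6*2.6101 + 8 = 39.3212
grad_y = 2*1*-1.1487 + 15 = 12.7026
Step 2: Gradient step.
x_raw = 2.6101 - 0.15*39.3212 = -3.2881
y_raw = -1.1487 - 0.15*12.7026 = -3.0541
Step 3: Project onto [-3, 3].
x_proj = clip(-3.2881) = -3.0
y_proj = clip(-3.0541) = -3.0
Step 4: Evaluate f.
f(-3.0, -3.0) = -6.0


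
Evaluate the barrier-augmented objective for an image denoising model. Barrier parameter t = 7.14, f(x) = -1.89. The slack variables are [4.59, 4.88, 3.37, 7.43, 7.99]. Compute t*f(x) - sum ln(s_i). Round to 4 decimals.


Step 1: Compute log-barrier.
ln values: [1.5239, 1.5851, 1.2149, 2.0055, 2.0782]
phi = -(1.5239 + 1.5851 + 1.2149 + 2.0055 + 2.0782) = -8.4077
Step 2: Compute augmented objective.
t*f(x) = 7.14*-1.89 = -13.4946
Total = -13.4946 - 8.4077 = -21.9023


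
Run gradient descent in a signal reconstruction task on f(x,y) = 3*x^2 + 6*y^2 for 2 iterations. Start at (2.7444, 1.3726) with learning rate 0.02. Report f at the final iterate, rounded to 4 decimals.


Gradient descent on f(x,y) = 3*x^2 + 6*y^2.
Starting point: (2.7444, 1.3726), alpha = 0.02
Step 1: grad_x = 2*3*2.7444 = 16.4664, grad_y = 2*6*1.3726 = 16.4712
  x_1 = 2.7444 - 0.02*16.4664 = 2.4151
  y_1 = 1.3726 - 0.02*16.4712 = 1.0432
Step 2: grad_x = 2*3*2.4151 = 14.4904, grad_y = 2*6*1.0432 = 12.5181
  x_2 = 2.4151 - 0.02*14.4904 = 2.1253
  y_2 = 1.0432 - 0.02*12.5181 = 0.7928
f(2.1253, 0.7928) = 3*2.1253^2 + 6*0.7928^2 = 17.3216


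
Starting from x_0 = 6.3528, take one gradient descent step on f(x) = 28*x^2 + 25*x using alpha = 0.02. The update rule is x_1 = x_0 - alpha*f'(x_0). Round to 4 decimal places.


We compute the gradient at x_0 and apply the update.
f'(x) = 56*x + 25
f'(6.3528) = 56*6.3528 + 25 = 380.7568
x_1 = 6.3528 - 0.02*380.7568 = -1.2623


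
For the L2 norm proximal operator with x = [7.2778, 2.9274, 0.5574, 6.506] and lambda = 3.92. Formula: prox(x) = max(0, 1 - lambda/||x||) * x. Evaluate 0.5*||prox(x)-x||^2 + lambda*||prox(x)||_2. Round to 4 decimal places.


Step 1: Compute ||x||.
||x|| = 10.2066
Step 2: Compute scaling factor.
scale = max(0, 1 - 3.92/10.2066) = 0.6159
Step 3: prox(x) = [4.4827, 1.8031, 0.3433, 4.0073]
||prox(x)|| = 6.2866
Step 4: Proximal objective.
0.5*||prox-x||^2 = 7.6832
lambda*||prox|| = 24.6435
Total = 32.3267


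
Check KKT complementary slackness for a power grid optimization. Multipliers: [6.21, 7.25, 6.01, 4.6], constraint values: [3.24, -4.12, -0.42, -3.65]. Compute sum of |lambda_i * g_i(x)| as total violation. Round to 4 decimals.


KKT complementary slackness check:
lambda_1 * g_1 = 6.21 * 3.24 = 20.1204
lambda_2 * g_2 = 7.25 * -4.12 = -29.87
lambda_3 * g_3 = 6.01 * -0.42 = -2.5242
lambda_4 * g_4 = 4.6 * -3.65 = -16.79
Total violation = 20.1204 + 29.87 + 2.5242 + 16.79 = 69.3046


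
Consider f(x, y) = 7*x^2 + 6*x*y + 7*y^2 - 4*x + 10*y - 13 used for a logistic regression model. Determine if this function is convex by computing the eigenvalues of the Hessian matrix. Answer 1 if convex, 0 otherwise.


The Hessian of f(x,y) = 7*x^2 + 6*x*y + 7*y^2 - 4*x + 10*y - 13 is:
H = [[14, 6], [6, 14]]
Trace = 14 + 14 = 28
Determinant = 14*14 - (6)^2 = 160
Discriminant = (28)^2 - 4*160 = 144.0
Eigenvalues: lambda_1 = 8.0, lambda_2 = 20.0
The function is convex.

1


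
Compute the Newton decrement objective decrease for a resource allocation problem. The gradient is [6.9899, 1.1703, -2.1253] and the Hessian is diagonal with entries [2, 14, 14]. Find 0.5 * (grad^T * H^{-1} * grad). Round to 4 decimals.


Step 1: H is diagonal, so H^(-1) * g = [3.495, 0.0836, -0.1518].
Step 2: g^T H^(-1) g = sum_i g_i^2 / H_ii
  = (6.9899)^2/2 + (1.1703)^2/14 + (-2.1253)^2/14
  = 24.4294 + 0.0978 + 0.3226 = 24.8498
Step 3: Objective decrease = 0.5 * g^T H^(-1) g = 12.4249


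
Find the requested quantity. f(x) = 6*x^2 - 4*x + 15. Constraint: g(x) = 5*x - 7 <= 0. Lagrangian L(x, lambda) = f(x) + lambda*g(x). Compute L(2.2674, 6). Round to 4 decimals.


Step 1: Evaluate f(x).
f(2.2674) = 6*2.2674^2 - 4*2.2674 + 15 = 36.777
Step 2: Evaluate g(x).
g(2.2674) = 5*2.2674 - 7 = 4.337
Step 3: Compute Lagrangian.
L = 36.777 + 6*4.337 = 62.799


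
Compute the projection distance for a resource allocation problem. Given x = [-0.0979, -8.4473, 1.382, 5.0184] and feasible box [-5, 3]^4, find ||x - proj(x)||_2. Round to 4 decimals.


Project each component onto [-5, 3].
clip(-0.0979) = -0.0979, clip(-8.4473) = -5.0, clip(1.382) = 1.382, clip(5.0184) = 3.0
Projection = [-0.0979, -5.0, 1.382, 3.0]
Squared diffs: [0.0, 11.8839, 0.0, 4.0739]
Distance = sqrt(15.9578) = 3.9947


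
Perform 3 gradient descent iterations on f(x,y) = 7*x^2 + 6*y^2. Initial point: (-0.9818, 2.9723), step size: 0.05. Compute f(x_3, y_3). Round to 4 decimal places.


Gradient descent on f(x,y) = 7*x^2 + 6*y^2.
Starting point: (-0.9818, 2.9723), alpha = 0.05
Step 1: grad_x = 2*7*-0.9818 = -13.7452, grad_y = 2*6*2.9723 = 35.6676
  x_1 = -0.9818 - 0.05*-13.7452 = -0.2945
  y_1 = 2.9723 - 0.05*35.6676 = 1.1889
Step 2: grad_x = 2*7*-0.2945 = -4.1236, grad_y = 2*6*1.1889 = 14.267
  x_2 = -0.2945 - 0.05*-4.1236 = -0.0884
  y_2 = 1.1889 - 0.05*14.267 = 0.4756
Step 3: grad_x = 2*7*-0.0884 = -1.2371, grad_y = 2*6*0.4756 = 5.7068
  x_3 = -0.0884 - 0.05*-1.2371 = -0.0265
  y_3 = 0.4756 - 0.05*5.7068 = 0.1902
f(-0.0265, 0.1902) = 7*(-0.0265)^2 + 6*0.1902^2 = 0.222


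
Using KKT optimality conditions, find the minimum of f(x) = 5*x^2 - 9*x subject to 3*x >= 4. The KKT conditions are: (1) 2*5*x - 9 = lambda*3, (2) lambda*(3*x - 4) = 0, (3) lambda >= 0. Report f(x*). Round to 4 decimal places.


Step 1: Try lambda = 0 (constraint inactive).
x_unc = 9/(2*5) = 0.9
Check: 3*0.9 = 2.7 < 4 -- violated!
Step 2: Constraint must be active: 3*x = 4
x* = 4/3 = 1.3333 (rounded; the exact value 4/3 is used below)
lambda = (2*5*(4/3) - 9)/3 = 1.4444
Step 3: Compute optimal value.
f(x*) = 5*(4/3)^2 - 9*(4/3) = -3.1111


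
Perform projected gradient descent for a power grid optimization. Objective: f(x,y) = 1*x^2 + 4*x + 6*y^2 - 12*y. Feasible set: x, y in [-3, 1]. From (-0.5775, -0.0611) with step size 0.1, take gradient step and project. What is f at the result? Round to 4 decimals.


Step 1: Compute gradient at (-0.5775, -0.0611).
grad_x = 2*1*-0.5775 + 4 = 2.845
grad_y = 2*6*-0.0611 - 12 = -12.7332
Step 2: Gradient step.
x_raw = -0.5775 - 0.1*2.845 = -0.862
y_raw = -0.0611 - 0.1*-12.7332 = 1.2122
Step 3: Project onto [-3, 1].
x_proj = clip(-0.862) = -0.862
y_proj = clip(1.2122) = 1.0
Step 4: Evaluate f.
f(-0.862, 1.0) = -8.705


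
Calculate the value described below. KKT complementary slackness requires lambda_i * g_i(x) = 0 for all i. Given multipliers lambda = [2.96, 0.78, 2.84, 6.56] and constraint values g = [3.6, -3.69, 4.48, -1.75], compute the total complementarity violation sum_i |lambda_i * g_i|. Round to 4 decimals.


KKT complementary slackness check:
lambda_1 * g_1 = 2.96 * 3.6 = 10.656
lambda_2 * g_2 = 0.78 * -3.69 = -2.8782
lambda_3 * g_3 = 2.84 * 4.48 = 12.7232
lambda_4 * g_4 = 6.56 * -1.75 = -11.48
Total violation = 10.656 + 2.8782 + 12.7232 + 11.48 = 37.7374


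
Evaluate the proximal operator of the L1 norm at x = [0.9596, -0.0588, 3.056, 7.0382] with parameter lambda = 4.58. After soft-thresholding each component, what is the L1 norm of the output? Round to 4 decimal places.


Soft-thresholding with lambda = 4.58:
prox(0.9596) = sign(0.9596)*max(|0.9596| - 4.58, 0) = 0.0
prox(-0.0588) = sign(-0.0588)*max(|-0.0588| - 4.58, 0) = 0.0
prox(3.056) = sign(3.056)*max(|3.056| - 4.58, 0) = 0.0
prox(7.0382) = sign(7.0382)*max(|7.0382| - 4.58, 0) = 2.4582
prox(x) = [0.0, 0.0, 0.0, 2.4582]
||prox(x)||_1 = 0.0 + 0.0 + 0.0 + 2.4582 = 2.4582


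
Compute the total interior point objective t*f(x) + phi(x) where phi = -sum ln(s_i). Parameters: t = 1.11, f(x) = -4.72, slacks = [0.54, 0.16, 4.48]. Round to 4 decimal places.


Step 1: Compute log-barrier.
ln values: [-0.6162, -1.8326, 1.4996]
phi = -(-0.6162 - 1.8326 + 1.4996) = 0.9491
Step 2: Compute augmented objective.
t*f(x) = 1.11*-4.72 = -5.2392
Total = -5.2392 + 0.9491 = -4.2901


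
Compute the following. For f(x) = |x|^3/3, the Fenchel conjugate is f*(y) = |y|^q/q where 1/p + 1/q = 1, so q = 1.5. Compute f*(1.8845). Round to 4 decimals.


The conjugate exponent q satisfies 1/p + 1/q = 1.
p = 3, so q = 3/(3 - 1) = 1.5
|y|^q = 1.8845^1.5 = 2.587
f*(1.8845) = 2.587 / 1.5 = 1.7247


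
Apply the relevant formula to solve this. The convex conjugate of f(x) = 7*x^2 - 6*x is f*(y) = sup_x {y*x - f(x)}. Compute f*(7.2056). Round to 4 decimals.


f*(y) = sup_x {y*x - a*x^2 - b*x} = sup_x {(y-b)*x - a*x^2}
FOC: (y - b) - 2a*x = 0 => x* = (y - b)/(2a)
x* = (7.2056 + 6)/(2*7) = 0.9433
f*(7.2056) = (y-b)^2/(4a) = (7.2056 + 6)^2/(4*7)
= 174.3879/28 = 6.2281


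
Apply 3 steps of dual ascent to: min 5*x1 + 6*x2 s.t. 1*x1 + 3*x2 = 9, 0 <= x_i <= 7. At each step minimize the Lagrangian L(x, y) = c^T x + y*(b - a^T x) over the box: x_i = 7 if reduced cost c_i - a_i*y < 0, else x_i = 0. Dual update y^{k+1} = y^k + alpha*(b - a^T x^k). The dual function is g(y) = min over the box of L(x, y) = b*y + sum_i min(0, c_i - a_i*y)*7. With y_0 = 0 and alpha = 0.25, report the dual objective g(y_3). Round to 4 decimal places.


Dual ascent for LP: min 5*x1 + 6*x2, 1*x1 + 3*x2 = 9, 0 <= x_i <= 7
Step 1: y^k = 0.0, reduced costs: (5.0, 6.0)
  x^k = (0.0, 0.0), subgradient = b - a^T x = 9.0
  y^{k+1} = 0.0 + 0.25*9.0 = 2.25
Step 2: y^k = 2.25, reduced costs: (2.75, -0.75)
  x^k = (0.0, 7.0), subgradient = b - a^T x = -12.0
  y^{k+1} = 2.25 + 0.25*-12.0 = -0.75
Step 3: y^k = -0.75, reduced costs: (5.75, 8.25)
  x^k = (0.0, 0.0), subgradient = b - a^T x = 9.0
  y^{k+1} = -0.75 + 0.25*9.0 = 1.5
Dual objective at y_3 = 1.5: reduced costs (3.5, 1.5), box minimizer x = (0.0, 0.0)
g(y_3) = b*y + (c1 - a1*y)*x1 + (c2 - a2*y)*x2 = 9*1.5 + 3.5*0.0 + 1.5*0.0 = 13.5 + 0.0 + 0.0 = 13.5


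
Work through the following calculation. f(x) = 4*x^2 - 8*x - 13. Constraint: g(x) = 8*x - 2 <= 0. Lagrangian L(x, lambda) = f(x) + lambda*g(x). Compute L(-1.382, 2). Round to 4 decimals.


Step 1: Evaluate f(x).
f(-1.382) = 4*(-1.382)^2 - 8*(-1.382) - 13 = 5.6957
Step 2: Evaluate g(x).
g(-1.382) = 8*-1.382 - 2 = -13.056
Step 3: Compute Lagrangian.
L = 5.6957 + 2*-13.056 = -20.4163


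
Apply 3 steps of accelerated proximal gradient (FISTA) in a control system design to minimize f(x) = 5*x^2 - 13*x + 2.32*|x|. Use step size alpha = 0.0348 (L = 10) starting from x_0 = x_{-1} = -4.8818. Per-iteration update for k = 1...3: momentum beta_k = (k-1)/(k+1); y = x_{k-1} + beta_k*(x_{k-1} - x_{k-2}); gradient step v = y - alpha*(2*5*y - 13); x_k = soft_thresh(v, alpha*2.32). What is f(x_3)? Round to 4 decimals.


FISTA on f(x) = 5*x^2 - 13*x + 2.32*|x|
L = 10, alpha = 0.0348
Iteration 1: beta = 0.0, y = -4.8818 + 0.0*(-4.8818 + 4.8818) = -4.8818
  grad(y) = -61.818, v = y - alpha*grad = -2.7305
  prox(v) = soft_thresh(-2.7305, 0.0807) = -2.6498
Iteration 2: beta = 0.3333, y = -2.6498 + 0.3333*(-2.6498 + 4.8818) = -1.9058
  grad(y) = -32.058, v = y - alpha*grad = -0.7902
  prox(v) = soft_thresh(-0.7902, 0.0807) = -0.7094
Iteration 3: beta = 0.5, y = -0.7094 + 0.5*(-0.7094 + 2.6498) = 0.2607
  grad(y) = -10.3927, v = y - alpha*grad = 0.6224
  prox(v) = soft_thresh(0.6224, 0.0807) = 0.5417
f(x_3) = 5*0.5417^2 - 13*0.5417 + 2.32*|0.5417| = -4.318


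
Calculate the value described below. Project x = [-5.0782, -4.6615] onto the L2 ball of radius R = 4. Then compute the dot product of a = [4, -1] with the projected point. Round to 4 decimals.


Step 1: Compute ||x|| (intermediates to 6 decimals).
||x|| = sqrt((-5.0782)^2 + (-4.6615)^2) = 6.893308
Step 2: Project.
Since ||x|| > R, scale = R/||x|| = 4/6.893308 = 0.580273, proj(x) = scale * x
proj(x) = [-2.946742, -2.704943]
Step 3: Dot product.
a^T * proj(x) = 4*(-2.946742) - 1*(-2.704943) = -9.082


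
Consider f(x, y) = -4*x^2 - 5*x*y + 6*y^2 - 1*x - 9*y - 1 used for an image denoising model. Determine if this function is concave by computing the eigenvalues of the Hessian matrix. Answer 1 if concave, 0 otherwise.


The Hessian of f(x,y) = -4*x^2 - 5*x*y + 6*y^2 - 1*x - 9*y - 1 is:
H = [[-8, -5], [-5, 12]]
Trace = -8 + 12 = 4
Determinant = -8*12 - (-5)^2 = -121
Discriminant = (4)^2 - 4*-121 = 500.0
Eigenvalues: lambda_1 = -9.1803, lambda_2 = 13.1803
The function is not concave.

0


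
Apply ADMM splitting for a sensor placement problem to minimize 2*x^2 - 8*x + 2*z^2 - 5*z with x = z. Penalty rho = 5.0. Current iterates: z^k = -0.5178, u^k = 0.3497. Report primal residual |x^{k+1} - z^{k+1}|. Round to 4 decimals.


ADMM iteration with rho = 5.0, z^k = -0.5178, u^k = 0.3497
Step 1: x-update.
Minimize 2*x^2 - 8*x + (5.0/2)*(x + 0.5178 + 0.3497)^2
FOC: (2*2 + 5.0)*x = 8 + 5.0*(-0.5178 - 0.3497)
x^{k+1} = 0.4069
Step 2: z-update.
Minimize 2*z^2 - 5*z + (5.0/2)*(0.4069 - z + 0.3497)^2
FOC: (2*2 + 5.0)*z = 5 + 5.0*(0.4069 + 0.3497)
z^{k+1} = 0.9759
Step 3: u-update.
u^{k+1} = 0.3497 + 0.4069 - 0.9759 = -0.2193
Step 4: Primal residual = |0.4069 - 0.9759| = 0.569


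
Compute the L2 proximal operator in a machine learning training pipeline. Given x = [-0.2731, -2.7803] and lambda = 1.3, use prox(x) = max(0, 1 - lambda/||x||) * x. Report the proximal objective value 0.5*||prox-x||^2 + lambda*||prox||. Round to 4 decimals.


Step 1: Compute ||x||.
||x|| = 2.7937
Step 2: Compute scaling factor.
scale = max(0, 1 - 1.3/2.7937) = 0.5347
Step 3: prox(x) = [-0.146, -1.4865]
||prox(x)|| = 1.4937
Step 4: Proximal objective.
0.5*||prox-x||^2 = 0.845
lambda*||prox|| = 1.9418
Total = 2.7868


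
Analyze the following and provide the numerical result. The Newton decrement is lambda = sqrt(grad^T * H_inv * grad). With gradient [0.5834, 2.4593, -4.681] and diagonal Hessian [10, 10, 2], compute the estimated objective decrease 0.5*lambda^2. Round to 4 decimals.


Step 1: H is diagonal, so H^(-1) * g = [0.0583, 0.2459, -2.3405].
Step 2: g^T H^(-1) g = sum_i g_i^2 / H_ii
  = (0.5834)^2/10 + (2.4593)^2/10 + (-4.681)^2/2
  = 0.034 + 0.6048 + 10.9559 = 11.5947
Step 3: Objective decrease = 0.5 * g^T H^(-1) g = 5.7974


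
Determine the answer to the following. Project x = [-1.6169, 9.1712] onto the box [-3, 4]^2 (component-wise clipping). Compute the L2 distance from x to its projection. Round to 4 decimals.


Project each component onto [-3, 4].
clip(-1.6169) = -1.6169, clip(9.1712) = 4.0
Projection = [-1.6169, 4.0]
Squared diffs: [0.0, 26.7413]
Distance = sqrt(26.7413) = 5.1712


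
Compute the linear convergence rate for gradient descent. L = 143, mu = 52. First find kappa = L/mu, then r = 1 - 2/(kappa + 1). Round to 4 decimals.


Step 1: Compute the condition number.
kappa = L/mu = 143/52 = 2.75
Step 2: Compute the convergence rate.
r = 1 - 2/(kappa + 1) = 1 - 2*mu/(L + mu) = (L - mu)/(L + mu) = 91/195 = 0.4667


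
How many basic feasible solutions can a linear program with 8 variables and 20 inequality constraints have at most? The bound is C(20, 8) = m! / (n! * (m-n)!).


Each vertex corresponds to some choice of n active constraints out of m, so the number of vertices is at most C(m, n) = m! / (n!(m-n)!).
m = 20, n = 8
Numerator: 20 * 19 * 18 * 17 * 16 * 15 * 14 * 13
Denominator: 8! = 40320
C(20, 8) = 125970


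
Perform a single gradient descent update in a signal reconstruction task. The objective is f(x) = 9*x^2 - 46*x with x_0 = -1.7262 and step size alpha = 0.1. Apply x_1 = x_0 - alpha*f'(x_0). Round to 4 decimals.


We compute the gradient at x_0 and apply the update.
f'(x) = 18*x - 46
f'(-1.7262) = 18*-1.7262 - 46 = -77.0716
x_1 = -1.7262 - 0.1*-77.0716 = 5.981


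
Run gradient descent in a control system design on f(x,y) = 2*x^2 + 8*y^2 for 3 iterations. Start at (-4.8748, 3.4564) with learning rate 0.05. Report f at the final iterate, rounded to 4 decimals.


Gradient descent on f(x,y) = 2*x^2 + 8*y^2.
Starting point: (-4.8748, 3.4564), alpha = 0.05
Step 1: grad_x = 2*2*-4.8748 = -19.4992, grad_y = 2*8*3.4564 = 55.3024
  x_1 = -4.8748 - 0.05*-19.4992 = -3.8998
  y_1 = 3.4564 - 0.05*55.3024 = 0.6913
Step 2: grad_x = 2*2*-3.8998 = -15.5994, grad_y = 2*8*0.6913 = 11.0605
  x_2 = -3.8998 - 0.05*-15.5994 = -3.1199
  y_2 = 0.6913 - 0.05*11.0605 = 0.1383
Step 3: grad_x = 2*2*-3.1199 = -12.4795, grad_y = 2*8*0.1383 = 2.2121
  x_3 = -3.1199 - 0.05*-12.4795 = -2.4959
  y_3 = 0.1383 - 0.05*2.2121 = 0.0277
f(-2.4959, 0.0277) = 2*(-2.4959)^2 + 8*0.0277^2 = 12.4651


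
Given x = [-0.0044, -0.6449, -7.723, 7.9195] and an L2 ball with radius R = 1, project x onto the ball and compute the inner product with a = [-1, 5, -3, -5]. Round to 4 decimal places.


Step 1: Compute ||x|| (intermediates to 6 decimals).
||x|| = sqrt((-0.0044)^2 + (-0.6449)^2 + (-7.723)^2 + 7.9195^2) = 11.080574
Step 2: Project.
Since ||x|| > R, scale = R/||x|| = 1/11.080574 = 0.090248, proj(x) = scale * x
proj(x) = [-0.000397, -0.058201, -0.696985, 0.714719]
Step 3: Dot product.
a^T * proj(x) = -1*(-0.000397) + 5*(-0.058201) - 3*(-0.696985) - 5*0.714719 = -1.7732


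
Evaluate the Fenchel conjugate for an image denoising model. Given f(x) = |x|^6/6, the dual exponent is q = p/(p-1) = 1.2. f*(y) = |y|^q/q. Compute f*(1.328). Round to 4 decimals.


The conjugate exponent q satisfies 1/p + 1/q = 1.
p = 6, so q = 6/(6 - 1) = 1.2
|y|^q = 1.328^1.2 = 1.4055
f*(1.328) = 1.4055 / 1.2 = 1.1713


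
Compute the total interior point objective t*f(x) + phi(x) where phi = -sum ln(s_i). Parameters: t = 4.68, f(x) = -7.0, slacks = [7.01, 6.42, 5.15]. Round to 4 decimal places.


Step 1: Compute log-barrier.
ln values: [1.9473, 1.8594, 1.639]
phi = -(1.9473 + 1.8594 + 1.639) = -5.4458
Step 2: Compute augmented objective.
t*f(x) = 4.68*-7.0 = -32.76
Total = -32.76 - 5.4458 = -38.2058


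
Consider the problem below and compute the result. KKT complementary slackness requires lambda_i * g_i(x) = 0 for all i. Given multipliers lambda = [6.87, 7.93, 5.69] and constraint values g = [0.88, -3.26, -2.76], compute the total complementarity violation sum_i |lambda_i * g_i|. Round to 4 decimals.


KKT complementary slackness check:
lambda_1 * g_1 = 6.87 * 0.88 = 6.0456
lambda_2 * g_2 = 7.93 * -3.26 = -25.8518
lambda_3 * g_3 = 5.69 * -2.76 = -15.7044
Total violation = 6.0456 + 25.8518 + 15.7044 = 47.6018


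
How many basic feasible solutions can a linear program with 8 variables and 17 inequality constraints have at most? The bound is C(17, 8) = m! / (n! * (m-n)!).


Each vertex corresponds to some choice of n active constraints out of m, so the number of vertices is at most C(m, n) = m! / (n!(m-n)!).
m = 17, n = 8
Numerator: 17 * 16 * 15 * 14 * 13 * 12 * 11 * 10
Denominator: 8! = 40320
C(17, 8) = 24310


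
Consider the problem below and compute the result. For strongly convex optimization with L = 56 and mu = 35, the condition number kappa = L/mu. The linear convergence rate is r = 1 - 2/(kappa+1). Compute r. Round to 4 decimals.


Step 1: Compute the condition number.
kappa = L/mu = 56/35 = 1.6
Step 2: Compute the convergence rate.
r = 1 - 2/(kappa + 1) = 1 - 2*mu/(L + mu) = (L - mu)/(L + mu) = 21/91 = 0.2308


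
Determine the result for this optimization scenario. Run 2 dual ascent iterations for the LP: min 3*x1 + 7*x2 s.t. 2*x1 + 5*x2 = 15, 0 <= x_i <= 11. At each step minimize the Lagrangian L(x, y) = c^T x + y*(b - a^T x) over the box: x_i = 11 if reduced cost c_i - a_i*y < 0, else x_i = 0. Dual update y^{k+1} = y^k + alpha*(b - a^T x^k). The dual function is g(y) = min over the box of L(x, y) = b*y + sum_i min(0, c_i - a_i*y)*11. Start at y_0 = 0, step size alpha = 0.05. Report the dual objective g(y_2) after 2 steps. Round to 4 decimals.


Dual ascent for LP: min 3*x1 + 7*x2, 2*x1 + 5*x2 = 15, 0 <= x_i <= 11
Step 1: y^k = 0.0, reduced costs: (3.0, 7.0)
  x^k = (0.0, 0.0), subgradient = b - a^T x = 15.0
  y^{k+1} = 0.0 + 0.05*15.0 = 0.75
Step 2: y^k = 0.75, reduced costs: (1.5, 3.25)
  x^k = (0.0, 0.0), subgradient = b - a^T x = 15.0
  y^{k+1} = 0.75 + 0.05*15.0 = 1.5
Dual objective at y_2 = 1.5: reduced costs (0.0, -0.5), box minimizer x = (0.0, 11.0)
g(y_2) = b*y + (c1 - a1*y)*x1 + (c2 - a2*y)*x2 = 15*1.5 + 0.0*0.0 + (-0.5)*11.0 = 22.5 + 0.0 - 5.5 = 17.0


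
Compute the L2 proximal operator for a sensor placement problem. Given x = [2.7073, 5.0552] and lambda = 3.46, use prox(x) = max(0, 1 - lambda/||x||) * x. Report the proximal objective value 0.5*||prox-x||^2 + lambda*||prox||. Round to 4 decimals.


Step 1: Compute ||x||.
||x|| = 5.7345
Step 2: Compute scaling factor.
scale = max(0, 1 - 3.46/5.7345) = 0.3966
Step 3: prox(x) = [1.0738, 2.0051]
||prox(x)|| = 2.2745
Step 4: Proximal objective.
0.5*||prox-x||^2 = 5.9858
lambda*||prox|| = 7.8698
Total = 13.8556


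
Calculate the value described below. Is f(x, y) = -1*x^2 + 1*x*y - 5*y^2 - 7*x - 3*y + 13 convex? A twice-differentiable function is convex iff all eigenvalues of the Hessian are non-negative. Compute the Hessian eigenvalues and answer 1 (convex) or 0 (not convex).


The Hessian of f(x,y) = -1*x^2 + 1*x*y - 5*y^2 - 7*x - 3*y + 13 is:
H = [[-2, 1], [1, -10]]
Trace = -2 - 10 = -12
Determinant = -2*-10 - (1)^2 = 19
Discriminant = (-12)^2 - 4*19 = 68.0
Eigenvalues: lambda_1 = -10.1231, lambda_2 = -1.8769
The function is not convex.

0


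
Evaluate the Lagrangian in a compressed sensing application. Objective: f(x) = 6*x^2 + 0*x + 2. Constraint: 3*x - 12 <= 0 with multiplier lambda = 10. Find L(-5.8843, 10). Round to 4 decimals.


Step 1: Evaluate f(x).
f(-5.8843) = 6*(-5.8843)^2 + 0*(-5.8843) + 2 = 209.7499
Step 2: Evaluate g(x).
g(-5.8843) = 3*-5.8843 - 12 = -29.6529
Step 3: Compute Lagrangian.
L = 209.7499 + 10*-29.6529 = -86.7791


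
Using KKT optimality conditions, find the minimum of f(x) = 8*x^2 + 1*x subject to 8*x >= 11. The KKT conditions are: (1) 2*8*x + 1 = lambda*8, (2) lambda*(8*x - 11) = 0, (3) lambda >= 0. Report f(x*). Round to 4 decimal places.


Step 1: Try lambda = 0 (constraint inactive).
x_unc = -1/(2*8) = -0.0625
Check: 8*-0.0625 = -0.5 < 11 -- violated!
Step 2: Constraint must be active: 8*x = 11
x* = 11/8 = 1.375
lambda = (2*8*1.375 + 1)/8 = 2.875
Step 3: Compute optimal value.
f(x*) = 8*1.375^2 + 1*1.375 = 16.5


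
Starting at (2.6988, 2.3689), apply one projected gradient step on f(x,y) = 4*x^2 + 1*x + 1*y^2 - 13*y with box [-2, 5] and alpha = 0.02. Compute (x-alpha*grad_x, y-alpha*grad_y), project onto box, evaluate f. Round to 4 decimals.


Step 1: Compute gradient at (2.6988, 2.3689).
grad_x = 2*4*2.6988 + 1 = 22.5904
grad_y = 2*1*2.3689 - 13 = -8.2622
Step 2: Gradient step.
x_raw = 2.6988 - 0.02*22.5904 = 2.247
y_raw = 2.3689 - 0.02*-8.2622 = 2.5341
Step 3: Project onto [-2, 5].
x_proj = clip(2.247) = 2.247
y_proj = clip(2.5341) = 2.5341
Step 4: Evaluate f.
f(2.247, 2.5341) = -4.0791


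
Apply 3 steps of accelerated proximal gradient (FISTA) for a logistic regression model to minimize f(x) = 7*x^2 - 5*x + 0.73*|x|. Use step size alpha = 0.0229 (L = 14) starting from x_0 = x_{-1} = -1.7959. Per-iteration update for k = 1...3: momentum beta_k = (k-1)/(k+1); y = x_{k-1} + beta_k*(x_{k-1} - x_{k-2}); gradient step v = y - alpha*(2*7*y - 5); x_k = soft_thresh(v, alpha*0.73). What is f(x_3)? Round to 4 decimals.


FISTA on f(x) = 7*x^2 - 5*x + 0.73*|x|
L = 14, alpha = 0.0229
Iteration 1: beta = 0.0, y = -1.7959 + 0.0*(-1.7959 + 1.7959) = -1.7959
  grad(y) = -30.1426, v = y - alpha*grad = -1.1056
  prox(v) = soft_thresh(-1.1056, 0.0167) = -1.0889
Iteration 2: beta = 0.3333, y = -1.0889 + 0.3333*(-1.0889 + 1.7959) = -0.8533
  grad(y) = -16.9456, v = y - alpha*grad = -0.4652
  prox(v) = soft_thresh(-0.4652, 0.0167) = -0.4485
Iteration 3: beta = 0.5, y = -0.4485 + 0.5*(-0.4485 + 1.0889) = -0.1283
  grad(y) = -6.7958, v = y - alpha*grad = 0.0274
  prox(v) = soft_thresh(0.0274, 0.0167) = 0.0106
f(x_3) = 7*0.0106^2 - 5*0.0106 + 0.73*|0.0106| = -0.0446


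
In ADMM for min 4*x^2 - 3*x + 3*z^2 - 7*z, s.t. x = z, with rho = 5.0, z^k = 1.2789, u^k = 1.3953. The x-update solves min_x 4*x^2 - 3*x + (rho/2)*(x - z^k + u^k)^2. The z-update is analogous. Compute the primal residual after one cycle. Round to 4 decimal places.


ADMM iteration with rho = 5.0, z^k = 1.2789, u^k = 1.3953
Step 1: x-update.
Minimize 4*x^2 - 3*x + (5.0/2)*(x - 1.2789 + 1.3953)^2
FOC: (2*4 + 5.0)*x = 3 + 5.0*(1.2789 - 1.3953)
x^{k+1} = 0.186
Step 2: z-update.
Minimize 3*z^2 - 7*z + (5.0/2)*(0.186 - z + 1.3953)^2
FOC: (2*3 + 5.0)*z = 7 + 5.0*(0.186 + 1.3953)
z^{k+1} = 1.3551
Step 3: u-update.
u^{k+1} = 1.3953 + 0.186 - 1.3551 = 0.2262
Step 4: Primal residual = |0.186 - 1.3551| = 1.1691


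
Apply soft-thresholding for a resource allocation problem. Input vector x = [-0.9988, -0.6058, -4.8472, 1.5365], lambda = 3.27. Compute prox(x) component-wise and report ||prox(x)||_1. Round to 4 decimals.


Soft-thresholding with lambda = 3.27:
prox(-0.9988) = sign(-0.9988)*max(|-0.9988| - 3.27, 0) = 0.0
prox(-0.6058) = sign(-0.6058)*max(|-0.6058| - 3.27, 0) = 0.0
prox(-4.8472) = sign(-4.8472)*max(|-4.8472| - 3.27, 0) = -1.5772
prox(1.5365) = sign(1.5365)*max(|1.5365| - 3.27, 0) = 0.0
prox(x) = [0.0, 0.0, -1.5772, 0.0]
||prox(x)||_1 = 0.0 + 0.0 + 1.5772 + 0.0 = 1.5772


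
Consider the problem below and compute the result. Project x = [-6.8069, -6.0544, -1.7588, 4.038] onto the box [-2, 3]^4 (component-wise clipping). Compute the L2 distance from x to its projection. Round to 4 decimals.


Project each component onto [-2, 3].
clip(-6.8069) = -2.0, clip(-6.0544) = -2.0, clip(-1.7588) = -1.7588, clip(4.038) = 3.0
Projection = [-2.0, -2.0, -1.7588, 3.0]
Squared diffs: [23.1063, 16.4382, 0.0, 1.0774]
Distance = sqrt(40.6219) = 6.3735


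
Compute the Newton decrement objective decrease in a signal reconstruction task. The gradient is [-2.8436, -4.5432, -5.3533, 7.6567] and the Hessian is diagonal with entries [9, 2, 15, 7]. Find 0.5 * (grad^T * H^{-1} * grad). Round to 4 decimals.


Step 1: H is diagonal, so H^(-1) * g = [-0.316, -2.2716, -0.3569, 1.0938].
Step 2: g^T H^(-1) g = sum_i g_i^2 / H_ii
  = (-2.8436)^2/9 + (-4.5432)^2/2 + (-5.3533)^2/15 + (7.6567)^2/7
  = 0.8985 + 10.3203 + 1.9105 + 8.375 = 21.5043
Step 3: Objective decrease = 0.5 * g^T H^(-1) g = 10.7522


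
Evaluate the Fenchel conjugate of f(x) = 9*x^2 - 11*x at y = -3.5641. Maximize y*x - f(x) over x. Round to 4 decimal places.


f*(y) = sup_x {y*x - a*x^2 - b*x} = sup_x {(y-b)*x - a*x^2}
FOC: (y - b) - 2a*x = 0 => x* = (y - b)/(2a)
x* = (-3.5641 + 11)/(2*9) = 0.4131
f*(-3.5641) = (y-b)^2/(4a) = (-3.5641 + 11)^2/(4*9)
= 55.2926/36 = 1.5359


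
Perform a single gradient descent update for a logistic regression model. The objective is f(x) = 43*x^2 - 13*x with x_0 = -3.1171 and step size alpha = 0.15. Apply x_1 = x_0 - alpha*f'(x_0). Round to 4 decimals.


We compute the gradient at x_0 and apply the update.
f'(x) = 86*x - 13
f'(-3.1171) = 86*-3.1171 - 13 = -281.0706
x_1 = -3.1171 - 0.15*-281.0706 = 39.0435


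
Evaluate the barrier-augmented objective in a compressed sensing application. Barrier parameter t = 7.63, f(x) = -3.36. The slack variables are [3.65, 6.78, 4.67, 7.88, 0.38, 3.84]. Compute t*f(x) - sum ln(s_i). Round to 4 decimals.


Step 1: Compute log-barrier.
ln values: [1.2947, 1.914, 1.5412, 2.0643, -0.9676, 1.3455]
phi = -(1.2947 + 1.914 + 1.5412 + 2.0643 - 0.9676 + 1.3455) = -7.1921
Step 2: Compute augmented objective.
t*f(x) = 7.63*-3.36 = -25.6368
Total = -25.6368 - 7.1921 = -32.8289


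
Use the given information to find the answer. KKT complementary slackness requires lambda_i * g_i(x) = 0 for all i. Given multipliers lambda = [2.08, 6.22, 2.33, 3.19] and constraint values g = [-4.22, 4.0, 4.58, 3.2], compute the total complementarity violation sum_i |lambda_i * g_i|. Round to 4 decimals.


KKT complementary slackness check:
lambda_1 * g_1 = 2.08 * -4.22 = -8.7776
lambda_2 * g_2 = 6.22 * 4.0 = 24.88
lambda_3 * g_3 = 2.33 * 4.58 = 10.6714
lambda_4 * g_4 = 3.19 * 3.2 = 10.208
Total violation = 8.7776 + 24.88 + 10.6714 + 10.208 = 54.537


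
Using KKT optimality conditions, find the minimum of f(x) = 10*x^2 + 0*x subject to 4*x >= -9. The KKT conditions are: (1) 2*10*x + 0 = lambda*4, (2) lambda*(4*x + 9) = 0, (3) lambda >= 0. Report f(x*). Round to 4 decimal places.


Step 1: Try lambda = 0 (constraint inactive).
Stationarity: 2*10*x + 0 = 0
x* = 0/(2*10) = 0.0
Check constraint: 4*0.0 = 0.0 >= -9 -- satisfied.
Step 2: Compute optimal value.
f(x*) = 10*0.0^2 + 0*0.0 = 0.0


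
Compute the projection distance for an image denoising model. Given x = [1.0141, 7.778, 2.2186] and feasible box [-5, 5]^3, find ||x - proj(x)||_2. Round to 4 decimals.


Project each component onto [-5, 5].
clip(1.0141) = 1.0141, clip(7.778) = 5.0, clip(2.2186) = 2.2186
Projection = [1.0141, 5.0, 2.2186]
Squared diffs: [0.0, 7.7173, 0.0]
Distance = sqrt(7.7173) = 2.778


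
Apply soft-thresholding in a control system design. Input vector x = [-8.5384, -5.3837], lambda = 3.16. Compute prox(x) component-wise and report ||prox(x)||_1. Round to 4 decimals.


Soft-thresholding with lambda = 3.16:
prox(-8.5384) = sign(-8.5384)*max(|-8.5384| - 3.16, 0) = -5.3784
prox(-5.3837) = sign(-5.3837)*max(|-5.3837| - 3.16, 0) = -2.2237
prox(x) = [-5.3784, -2.2237]
||prox(x)||_1 = 5.3784 + 2.2237 = 7.6021


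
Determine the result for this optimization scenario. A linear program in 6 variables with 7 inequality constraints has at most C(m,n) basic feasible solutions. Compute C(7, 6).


Each vertex corresponds to some choice of n active constraints out of m, so the number of vertices is at most C(m, n) = m! / (n!(m-n)!).
m = 7, n = 6
Numerator: 7 * 6 * 5 * 4 * 3 * 2
Denominator: 6! = 720
C(7, 6) = 7


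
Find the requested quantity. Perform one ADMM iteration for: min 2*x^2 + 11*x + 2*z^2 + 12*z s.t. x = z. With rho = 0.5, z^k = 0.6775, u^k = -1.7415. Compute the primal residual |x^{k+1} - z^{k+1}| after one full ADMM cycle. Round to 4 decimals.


ADMM iteration with rho = 0.5, z^k = 0.6775, u^k = -1.7415
Step 1: x-update.
Minimize 2*x^2 + 11*x + (0.5/2)*(x - 0.6775 - 1.7415)^2
FOC: (2*2 + 0.5)*x = -11 + 0.5*(0.6775 + 1.7415)
x^{k+1} = -2.1757
Step 2: z-update.
Minimize 2*z^2 + 12*z + (0.5/2)*(-2.1757 - z - 1.7415)^2
FOC: (2*2 + 0.5)*z = -12 + 0.5*(-2.1757 - 1.7415)
z^{k+1} = -3.1019
Step 3: u-update.
u^{k+1} = -1.7415 - 2.1757 + 3.1019 = -0.8153
Step 4: Primal residual = |-2.1757 + 3.1019| = 0.9262


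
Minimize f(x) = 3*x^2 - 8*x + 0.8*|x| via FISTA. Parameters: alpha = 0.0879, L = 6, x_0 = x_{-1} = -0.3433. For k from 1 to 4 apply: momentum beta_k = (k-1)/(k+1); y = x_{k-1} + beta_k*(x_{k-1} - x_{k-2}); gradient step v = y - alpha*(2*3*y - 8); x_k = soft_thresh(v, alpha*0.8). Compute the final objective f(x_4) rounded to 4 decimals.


FISTA on f(x) = 3*x^2 - 8*x + 0.8*|x|
L = 6, alpha = 0.0879
Iteration 1: beta = 0.0, y = -0.3433 + 0.0*(-0.3433 + 0.3433) = -0.3433
  grad(y) = -10.0598, v = y - alpha*grad = 0.541
  prox(v) = soft_thresh(0.541, 0.0703) = 0.4706
Iteration 2: beta = 0.3333, y = 0.4706 + 0.3333*(0.4706 + 0.3433) = 0.7419
  grad(y) = -3.5483, v = y - alpha*grad = 1.0538
  prox(v) = soft_thresh(1.0538, 0.0703) = 0.9835
Iteration 3: beta = 0.5, y = 0.9835 + 0.5*(0.9835 - 0.4706) = 1.24
  grad(y) = -0.5602, v = y - alpha*grad = 1.2892
  prox(v) = soft_thresh(1.2892, 0.0703) = 1.2189
Iteration 4: beta = 0.6, y = 1.2189 + 0.6*(1.2189 - 0.9835) = 1.3601
  grad(y) = 0.1606, v = y - alpha*grad = 1.346
  prox(v) = soft_thresh(1.346, 0.0703) = 1.2757
f(x_4) = 3*1.2757^2 - 8*1.2757 + 0.8*|1.2757| = -4.3028


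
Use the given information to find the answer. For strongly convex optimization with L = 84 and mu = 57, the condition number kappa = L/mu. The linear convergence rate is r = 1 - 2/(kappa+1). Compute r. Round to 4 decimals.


Step 1: Compute the condition number.
kappa = L/mu = 84/57 = 1.4737
Step 2: Compute the convergence rate.
r = 1 - 2/(kappa + 1) = 1 - 2*mu/(L + mu) = (L - mu)/(L + mu) = 27/141 = 0.1915


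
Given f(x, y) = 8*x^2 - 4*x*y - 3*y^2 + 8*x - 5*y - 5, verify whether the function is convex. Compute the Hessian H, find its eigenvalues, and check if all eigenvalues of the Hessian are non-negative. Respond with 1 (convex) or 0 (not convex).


The Hessian of f(x,y) = 8*x^2 - 4*x*y - 3*y^2 + 8*x - 5*y - 5 is:
H = [[16, -4], [-4, -6]]
Trace = 16 - 6 = 10
Determinant = 16*-6 - (-4)^2 = -112
Discriminant = (10)^2 - 4*-112 = 548.0
Eigenvalues: lambda_1 = -6.7047, lambda_2 = 16.7047
The function is not convex.

0


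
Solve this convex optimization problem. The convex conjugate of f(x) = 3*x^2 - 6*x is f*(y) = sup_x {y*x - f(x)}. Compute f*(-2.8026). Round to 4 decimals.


f*(y) = sup_x {y*x - a*x^2 - b*x} = sup_x {(y-b)*x - a*x^2}
FOC: (y - b) - 2a*x = 0 => x* = (y - b)/(2a)
x* = (-2.8026 + 6)/(2*3) = 0.5329
f*(-2.8026) = (y-b)^2/(4a) = (-2.8026 + 6)^2/(4*3)
= 10.2234/12 = 0.8519


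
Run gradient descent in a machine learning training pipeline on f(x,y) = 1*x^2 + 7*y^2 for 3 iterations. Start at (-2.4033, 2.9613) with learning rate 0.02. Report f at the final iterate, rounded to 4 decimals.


Gradient descent on f(x,y) = 1*x^2 + 7*y^2.
Starting point: (-2.4033, 2.9613), alpha = 0.02
Step 1: grad_x = 2*1*-2.4033 = -4.8066, grad_y = 2*7*2.9613 = 41.4582
  x_1 = -2.4033 - 0.02*-4.8066 = -2.3072
  y_1 = 2.9613 - 0.02*41.4582 = 2.1321
Step 2: grad_x = 2*1*-2.3072 = -4.6143, grad_y = 2*7*2.1321 = 29.8499
  x_2 = -2.3072 - 0.02*-4.6143 = -2.2149
  y_2 = 2.1321 - 0.02*29.8499 = 1.5351
Step 3: grad_x = 2*1*-2.2149 = -4.4298, grad_y = 2*7*1.5351 = 21.4919
  x_3 = -2.2149 - 0.02*-4.4298 = -2.1263
  y_3 = 1.5351 - 0.02*21.4919 = 1.1053
f(-2.1263, 1.1053) = 1*(-2.1263)^2 + 7*1.1053^2 = 13.0729
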